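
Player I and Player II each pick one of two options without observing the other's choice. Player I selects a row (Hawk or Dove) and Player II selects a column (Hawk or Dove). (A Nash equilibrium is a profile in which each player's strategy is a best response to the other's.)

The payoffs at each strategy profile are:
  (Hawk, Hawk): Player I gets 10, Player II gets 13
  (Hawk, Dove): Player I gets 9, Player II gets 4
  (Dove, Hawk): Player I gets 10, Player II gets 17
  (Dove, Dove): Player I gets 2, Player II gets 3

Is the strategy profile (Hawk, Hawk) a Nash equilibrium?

Yes

At (Hawk, Hawk), Player I earns 10; switching to Dove would give 10, so Player I has no profitable deviation.
Player II earns 13; switching to Dove would give 4, so Player II has no profitable deviation.
Neither player can gain by a unilateral deviation, so this profile is a Nash equilibrium.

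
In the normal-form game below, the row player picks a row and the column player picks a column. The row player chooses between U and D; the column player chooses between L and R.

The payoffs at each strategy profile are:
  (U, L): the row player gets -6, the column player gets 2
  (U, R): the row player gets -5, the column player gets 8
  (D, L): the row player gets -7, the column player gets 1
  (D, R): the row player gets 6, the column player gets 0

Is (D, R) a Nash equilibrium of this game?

At (D, R), the row player earns 6; switching to U would give -5, so the row player has no profitable deviation.
The column player earns 0; switching to L would give 1, so the column player would deviate.
Since at least one player can profitably deviate, this is not a Nash equilibrium.

No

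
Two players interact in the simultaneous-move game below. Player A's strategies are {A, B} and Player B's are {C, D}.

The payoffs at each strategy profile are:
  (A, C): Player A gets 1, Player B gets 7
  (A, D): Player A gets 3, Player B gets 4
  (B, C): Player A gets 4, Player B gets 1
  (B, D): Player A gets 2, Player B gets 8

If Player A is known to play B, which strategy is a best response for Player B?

D

Against B, Player B earns 1 from C and 8 from D.
So D is the best response.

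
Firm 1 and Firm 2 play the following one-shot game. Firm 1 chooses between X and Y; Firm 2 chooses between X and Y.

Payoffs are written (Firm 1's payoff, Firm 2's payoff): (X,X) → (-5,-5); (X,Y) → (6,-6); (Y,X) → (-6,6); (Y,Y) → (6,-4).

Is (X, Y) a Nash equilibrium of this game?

At (X, Y), Firm 1 earns 6; switching to Y would give 6, so Firm 1 has no profitable deviation.
Firm 2 earns -6; switching to X would give -5, so Firm 2 would deviate.
Since at least one player can profitably deviate, this is not a Nash equilibrium.

No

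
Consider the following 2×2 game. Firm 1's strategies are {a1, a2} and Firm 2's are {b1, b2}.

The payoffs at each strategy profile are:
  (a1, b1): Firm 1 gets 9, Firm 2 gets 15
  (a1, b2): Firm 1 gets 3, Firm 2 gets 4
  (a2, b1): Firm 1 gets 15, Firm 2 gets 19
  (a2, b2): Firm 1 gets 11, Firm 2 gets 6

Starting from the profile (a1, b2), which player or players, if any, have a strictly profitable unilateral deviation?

Firm 1 at (a1, b2) earns 3; deviating to a2 yields 11 — a strict improvement.
Firm 2 earns 4; deviating to b1 yields 15 — a strict improvement.
Both Firm 1 and Firm 2 have strictly profitable deviations.

Both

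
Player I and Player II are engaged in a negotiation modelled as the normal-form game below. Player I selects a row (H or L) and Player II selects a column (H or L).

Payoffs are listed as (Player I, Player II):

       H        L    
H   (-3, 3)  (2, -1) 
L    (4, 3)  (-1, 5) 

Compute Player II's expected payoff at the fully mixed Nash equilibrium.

3

First find x, the probability Player I plays H, from Player II's indifference between H and L: 3x + 3(1−x) = −x + 5(1−x), giving x = 1/3.
Since Player II is indifferent in equilibrium, Player II's expected payoff equals the payoff from either column against (1/3, 2/3). Using H: 3(1/3) + 3(2/3) = 3.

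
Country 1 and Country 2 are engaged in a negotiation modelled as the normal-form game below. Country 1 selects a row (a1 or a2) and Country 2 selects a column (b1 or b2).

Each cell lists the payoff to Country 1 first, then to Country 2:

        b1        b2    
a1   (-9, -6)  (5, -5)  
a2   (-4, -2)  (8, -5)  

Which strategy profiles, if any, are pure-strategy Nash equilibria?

(a2, b1)

(a1, b1): Country 1 prefers a2 (-4 > -9); Country 2 prefers b2 (-5 > -6) — not an equilibrium.
(a1, b2): Country 1 prefers a2 (8 > 5) — not an equilibrium.
(a2, b1): Country 1 gets -4 ≥ -9 from a1, and Country 2 gets -2 ≥ -5 from b2 — Nash equilibrium.
(a2, b2): Country 2 prefers b1 (-2 > -5) — not an equilibrium.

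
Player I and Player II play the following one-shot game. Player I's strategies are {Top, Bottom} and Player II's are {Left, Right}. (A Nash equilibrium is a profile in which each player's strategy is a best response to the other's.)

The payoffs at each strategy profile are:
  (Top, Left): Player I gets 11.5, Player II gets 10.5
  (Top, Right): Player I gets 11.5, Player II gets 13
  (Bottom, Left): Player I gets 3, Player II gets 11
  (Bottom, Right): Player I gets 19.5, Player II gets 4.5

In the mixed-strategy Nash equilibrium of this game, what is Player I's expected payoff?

23/2

First find q, the probability Player II plays Left, from Player I's indifference between Top and Bottom: 11.5q + 11.5(1−q) = 3q + 19.5(1−q), giving q = 16/33.
Since Player I is indifferent in equilibrium, Player I's expected payoff equals the payoff from either row against (16/33, 17/33). Using Top: 11.5(16/33) + 11.5(17/33) = 23/2.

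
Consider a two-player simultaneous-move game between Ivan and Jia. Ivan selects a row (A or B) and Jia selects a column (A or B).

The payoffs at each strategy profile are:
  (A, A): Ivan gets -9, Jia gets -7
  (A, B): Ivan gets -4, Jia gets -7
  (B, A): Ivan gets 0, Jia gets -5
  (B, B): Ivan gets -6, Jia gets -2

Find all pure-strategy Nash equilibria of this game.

(A, A): Ivan prefers B (0 > -9) — not an equilibrium.
(A, B): Ivan gets -4 ≥ -6 from B, and Jia gets -7 ≥ -7 from A — Nash equilibrium.
(B, A): Jia prefers B (-2 > -5) — not an equilibrium.
(B, B): Ivan prefers A (-4 > -6) — not an equilibrium.

(A, B)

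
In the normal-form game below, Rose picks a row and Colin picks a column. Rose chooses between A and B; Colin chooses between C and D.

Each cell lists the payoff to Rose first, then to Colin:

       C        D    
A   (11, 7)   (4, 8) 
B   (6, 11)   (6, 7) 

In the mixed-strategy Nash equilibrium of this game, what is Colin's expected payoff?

First find p, the probability Rose plays A, from Colin's indifference between C and D: 7p + 11(1−p) = 8p + 7(1−p), giving p = 4/5.
Since Colin is indifferent in equilibrium, Colin's expected payoff equals the payoff from either column against (4/5, 1/5). Using C: 7(4/5) + 11(1/5) = 39/5.

39/5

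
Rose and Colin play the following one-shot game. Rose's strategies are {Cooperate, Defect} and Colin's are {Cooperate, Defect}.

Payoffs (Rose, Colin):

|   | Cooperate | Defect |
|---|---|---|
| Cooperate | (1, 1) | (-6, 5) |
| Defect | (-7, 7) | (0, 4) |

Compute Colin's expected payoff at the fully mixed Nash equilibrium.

First find x, the probability Rose plays Cooperate, from Colin's indifference between Cooperate and Defect: x + 7(1−x) = 5x + 4(1−x), giving x = 3/7.
Since Colin is indifferent in equilibrium, Colin's expected payoff equals the payoff from either column against (3/7, 4/7). Using Cooperate: (3/7) + 7(4/7) = 31/7.

31/7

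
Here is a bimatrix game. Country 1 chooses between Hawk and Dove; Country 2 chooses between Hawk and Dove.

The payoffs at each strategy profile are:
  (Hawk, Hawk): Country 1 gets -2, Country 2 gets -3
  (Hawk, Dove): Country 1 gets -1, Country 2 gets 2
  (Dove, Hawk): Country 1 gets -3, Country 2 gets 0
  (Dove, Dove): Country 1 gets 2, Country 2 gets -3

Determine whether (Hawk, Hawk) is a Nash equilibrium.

At (Hawk, Hawk), Country 1 earns -2; switching to Dove would give -3, so Country 1 has no profitable deviation.
Country 2 earns -3; switching to Dove would give 2, so Country 2 would deviate.
Since at least one player can profitably deviate, this is not a Nash equilibrium.

No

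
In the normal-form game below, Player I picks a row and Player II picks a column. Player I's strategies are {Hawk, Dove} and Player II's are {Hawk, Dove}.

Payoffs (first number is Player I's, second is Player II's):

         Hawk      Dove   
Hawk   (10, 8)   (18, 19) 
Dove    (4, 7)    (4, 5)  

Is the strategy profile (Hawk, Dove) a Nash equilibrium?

Yes

At (Hawk, Dove), Player I earns 18; switching to Dove would give 4, so Player I has no profitable deviation.
Player II earns 19; switching to Hawk would give 8, so Player II has no profitable deviation.
Neither player can gain by a unilateral deviation, so this profile is a Nash equilibrium.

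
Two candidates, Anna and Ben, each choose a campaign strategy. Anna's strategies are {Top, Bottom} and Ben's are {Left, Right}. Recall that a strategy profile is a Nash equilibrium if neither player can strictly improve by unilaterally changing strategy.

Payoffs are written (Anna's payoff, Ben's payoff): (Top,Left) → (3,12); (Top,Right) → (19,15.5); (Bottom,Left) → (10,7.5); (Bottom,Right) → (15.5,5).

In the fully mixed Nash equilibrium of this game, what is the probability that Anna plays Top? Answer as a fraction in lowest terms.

Let p be the probability that Anna plays Top. In a completely mixed equilibrium, Ben must be indifferent between Left and Right.
Ben's expected payoff from Left is 12p + 7.5(1−p); from Right it is 15.5p + 5(1−p).
Setting these equal: 4.5p + 7.5 = 10.5p + 5, so p = 5/12.

5/12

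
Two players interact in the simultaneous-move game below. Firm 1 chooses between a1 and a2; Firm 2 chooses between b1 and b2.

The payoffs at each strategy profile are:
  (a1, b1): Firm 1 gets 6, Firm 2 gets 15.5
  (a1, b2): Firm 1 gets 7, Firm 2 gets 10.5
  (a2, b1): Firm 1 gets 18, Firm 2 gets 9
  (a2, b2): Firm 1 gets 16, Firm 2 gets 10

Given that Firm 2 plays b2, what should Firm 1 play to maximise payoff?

a2

Against b2, Firm 1 earns 7 from a1 and 16 from a2.
So a2 is the best response.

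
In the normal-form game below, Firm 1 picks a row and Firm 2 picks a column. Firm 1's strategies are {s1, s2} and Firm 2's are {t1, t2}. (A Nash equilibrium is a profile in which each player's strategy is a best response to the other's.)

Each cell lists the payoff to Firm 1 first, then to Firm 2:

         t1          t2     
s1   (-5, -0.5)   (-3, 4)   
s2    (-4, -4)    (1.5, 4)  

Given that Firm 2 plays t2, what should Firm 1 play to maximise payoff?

s2

Against t2, Firm 1 earns -3 from s1 and 1.5 from s2.
So s2 is the best response.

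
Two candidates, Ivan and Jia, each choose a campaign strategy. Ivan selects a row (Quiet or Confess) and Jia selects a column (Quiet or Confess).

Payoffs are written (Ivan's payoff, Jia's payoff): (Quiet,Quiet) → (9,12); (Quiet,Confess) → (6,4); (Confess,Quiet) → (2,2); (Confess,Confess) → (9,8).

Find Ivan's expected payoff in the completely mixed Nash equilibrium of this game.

First find y, the probability Jia plays Quiet, from Ivan's indifference between Quiet and Confess: 9y + 6(1−y) = 2y + 9(1−y), giving y = 3/10.
Since Ivan is indifferent in equilibrium, Ivan's expected payoff equals the payoff from either row against (3/10, 7/10). Using Quiet: 9(3/10) + 6(7/10) = 69/10.

69/10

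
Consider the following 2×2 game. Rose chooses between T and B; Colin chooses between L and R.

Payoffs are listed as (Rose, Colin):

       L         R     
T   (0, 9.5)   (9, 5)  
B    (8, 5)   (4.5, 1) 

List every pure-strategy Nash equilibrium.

(T, L): Rose prefers B (8 > 0) — not an equilibrium.
(T, R): Colin prefers L (9.5 > 5) — not an equilibrium.
(B, L): Rose gets 8 ≥ 0 from T, and Colin gets 5 ≥ 1 from R — Nash equilibrium.
(B, R): Rose prefers T (9 > 4.5); Colin prefers L (5 > 1) — not an equilibrium.

(B, L)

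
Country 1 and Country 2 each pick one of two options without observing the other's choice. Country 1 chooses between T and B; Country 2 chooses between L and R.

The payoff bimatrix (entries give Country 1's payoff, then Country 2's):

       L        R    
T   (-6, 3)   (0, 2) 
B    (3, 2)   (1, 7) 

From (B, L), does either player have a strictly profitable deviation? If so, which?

Country 1 at (B, L) earns 3; deviating to T yields -6 — not better.
Country 2 earns 2; deviating to R yields 7 — a strict improvement.
Only Country 2 has a strictly profitable deviation.

Country 2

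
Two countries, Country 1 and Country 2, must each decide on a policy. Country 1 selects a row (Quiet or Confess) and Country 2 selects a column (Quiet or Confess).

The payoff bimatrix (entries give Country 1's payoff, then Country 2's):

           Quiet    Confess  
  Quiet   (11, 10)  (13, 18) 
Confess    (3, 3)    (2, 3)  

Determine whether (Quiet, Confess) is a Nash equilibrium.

At (Quiet, Confess), Country 1 earns 13; switching to Confess would give 2, so Country 1 has no profitable deviation.
Country 2 earns 18; switching to Quiet would give 10, so Country 2 has no profitable deviation.
Neither player can gain by a unilateral deviation, so this profile is a Nash equilibrium.

Yes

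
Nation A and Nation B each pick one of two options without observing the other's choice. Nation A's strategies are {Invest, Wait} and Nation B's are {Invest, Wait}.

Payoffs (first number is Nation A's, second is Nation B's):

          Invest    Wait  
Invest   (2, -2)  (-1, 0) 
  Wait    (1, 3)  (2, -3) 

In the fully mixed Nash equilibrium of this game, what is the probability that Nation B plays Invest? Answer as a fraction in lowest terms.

Let c be the probability that Nation B plays Invest. In a completely mixed equilibrium, Nation A must be indifferent between Invest and Wait.
Nation A's expected payoff from Invest is 2c − (1−c); from Wait it is c + 2(1−c).
Setting these equal: 3c − 1 = −c + 2, so c = 3/4.

3/4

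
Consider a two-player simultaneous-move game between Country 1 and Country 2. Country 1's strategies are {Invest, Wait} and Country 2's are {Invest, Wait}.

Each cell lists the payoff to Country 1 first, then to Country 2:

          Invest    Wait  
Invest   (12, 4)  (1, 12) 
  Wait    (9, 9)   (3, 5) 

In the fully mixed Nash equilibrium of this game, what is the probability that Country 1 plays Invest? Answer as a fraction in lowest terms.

1/3

Let p be the probability that Country 1 plays Invest. In a completely mixed equilibrium, Country 2 must be indifferent between Invest and Wait.
Country 2's expected payoff from Invest is 4p + 9(1−p); from Wait it is 12p + 5(1−p).
Setting these equal: −5p + 9 = 7p + 5, so p = 1/3.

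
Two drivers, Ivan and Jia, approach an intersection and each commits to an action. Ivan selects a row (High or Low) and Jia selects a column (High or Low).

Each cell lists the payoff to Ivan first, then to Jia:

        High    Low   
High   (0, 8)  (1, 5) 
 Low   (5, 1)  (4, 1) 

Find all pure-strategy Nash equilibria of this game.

(Low, High) and (Low, Low)

(High, High): Ivan prefers Low (5 > 0) — not an equilibrium.
(High, Low): Ivan prefers Low (4 > 1); Jia prefers High (8 > 5) — not an equilibrium.
(Low, High): Ivan gets 5 ≥ 0 from High, and Jia gets 1 ≥ 1 from Low — Nash equilibrium.
(Low, Low): Ivan gets 4 ≥ 1 from High, and Jia gets 1 ≥ 1 from High — Nash equilibrium.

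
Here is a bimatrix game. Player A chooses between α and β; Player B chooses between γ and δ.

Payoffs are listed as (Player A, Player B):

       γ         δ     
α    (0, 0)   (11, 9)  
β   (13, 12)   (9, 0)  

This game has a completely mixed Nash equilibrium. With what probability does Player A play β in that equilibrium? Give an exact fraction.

Let r be the probability that Player A plays α. In a completely mixed equilibrium, Player B must be indifferent between γ and δ.
Player B's expected payoff from γ is 12(1−r); from δ it is 9r.
Setting these equal: −12r + 12 = 9r, so r = 4/7.
Therefore Player A plays β with probability 1 − 4/7 = 3/7.

3/7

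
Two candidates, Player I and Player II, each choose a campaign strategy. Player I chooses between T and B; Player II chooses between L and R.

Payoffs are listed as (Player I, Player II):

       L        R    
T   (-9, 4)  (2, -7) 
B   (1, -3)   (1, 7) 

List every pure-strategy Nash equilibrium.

none

(T, L): Player I prefers B (1 > -9) — not an equilibrium.
(T, R): Player II prefers L (4 > -7) — not an equilibrium.
(B, L): Player II prefers R (7 > -3) — not an equilibrium.
(B, R): Player I prefers T (2 > 1) — not an equilibrium.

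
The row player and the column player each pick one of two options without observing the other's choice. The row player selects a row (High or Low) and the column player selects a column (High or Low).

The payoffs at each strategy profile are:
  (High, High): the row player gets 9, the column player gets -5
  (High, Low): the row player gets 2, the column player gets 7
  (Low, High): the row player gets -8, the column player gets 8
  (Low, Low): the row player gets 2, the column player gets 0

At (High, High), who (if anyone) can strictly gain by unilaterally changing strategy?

The row player at (High, High) earns 9; deviating to Low yields -8 — not better.
The column player earns -5; deviating to Low yields 7 — a strict improvement.
Only the column player has a strictly profitable deviation.

The column player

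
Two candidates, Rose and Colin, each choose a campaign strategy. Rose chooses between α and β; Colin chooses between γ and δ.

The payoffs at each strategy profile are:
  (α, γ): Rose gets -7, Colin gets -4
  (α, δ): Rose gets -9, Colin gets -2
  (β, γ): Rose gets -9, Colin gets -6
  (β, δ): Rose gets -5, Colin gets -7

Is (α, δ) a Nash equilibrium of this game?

No

At (α, δ), Rose earns -9; switching to β would give -5, so Rose would deviate.
Colin earns -2; switching to γ would give -4, so Colin has no profitable deviation.
Since at least one player can profitably deviate, this is not a Nash equilibrium.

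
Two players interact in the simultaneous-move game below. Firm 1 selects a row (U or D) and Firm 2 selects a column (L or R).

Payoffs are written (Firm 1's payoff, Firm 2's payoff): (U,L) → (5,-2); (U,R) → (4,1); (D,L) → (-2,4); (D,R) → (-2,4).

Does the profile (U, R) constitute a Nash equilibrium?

Yes

At (U, R), Firm 1 earns 4; switching to D would give -2, so Firm 1 has no profitable deviation.
Firm 2 earns 1; switching to L would give -2, so Firm 2 has no profitable deviation.
Neither player can gain by a unilateral deviation, so this profile is a Nash equilibrium.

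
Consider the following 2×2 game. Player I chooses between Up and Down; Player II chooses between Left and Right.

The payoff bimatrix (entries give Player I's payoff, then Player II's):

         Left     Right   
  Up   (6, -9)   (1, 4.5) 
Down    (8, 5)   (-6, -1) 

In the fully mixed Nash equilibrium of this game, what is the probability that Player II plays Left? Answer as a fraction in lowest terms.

7/9

Let y be the probability that Player II plays Left. In a completely mixed equilibrium, Player I must be indifferent between Up and Down.
Player I's expected payoff from Up is 6y + (1−y); from Down it is 8y − 6(1−y).
Setting these equal: 5y + 1 = 14y − 6, so y = 7/9.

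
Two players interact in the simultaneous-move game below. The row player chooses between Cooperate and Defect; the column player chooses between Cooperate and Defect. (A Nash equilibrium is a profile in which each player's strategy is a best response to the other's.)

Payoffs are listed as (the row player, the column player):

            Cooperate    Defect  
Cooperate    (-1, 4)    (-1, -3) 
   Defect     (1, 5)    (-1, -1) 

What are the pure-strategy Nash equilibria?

(Cooperate, Cooperate): the row player prefers Defect (1 > -1) — not an equilibrium.
(Cooperate, Defect): the column player prefers Cooperate (4 > -3) — not an equilibrium.
(Defect, Cooperate): the row player gets 1 ≥ -1 from Cooperate, and the column player gets 5 ≥ -1 from Defect — Nash equilibrium.
(Defect, Defect): the column player prefers Cooperate (5 > -1) — not an equilibrium.

(Defect, Cooperate)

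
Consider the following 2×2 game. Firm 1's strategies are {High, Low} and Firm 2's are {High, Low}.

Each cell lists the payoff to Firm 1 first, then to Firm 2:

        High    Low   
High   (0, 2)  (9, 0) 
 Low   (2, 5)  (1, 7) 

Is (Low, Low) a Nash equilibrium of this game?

At (Low, Low), Firm 1 earns 1; switching to High would give 9, so Firm 1 would deviate.
Firm 2 earns 7; switching to High would give 5, so Firm 2 has no profitable deviation.
Since at least one player can profitably deviate, this is not a Nash equilibrium.

No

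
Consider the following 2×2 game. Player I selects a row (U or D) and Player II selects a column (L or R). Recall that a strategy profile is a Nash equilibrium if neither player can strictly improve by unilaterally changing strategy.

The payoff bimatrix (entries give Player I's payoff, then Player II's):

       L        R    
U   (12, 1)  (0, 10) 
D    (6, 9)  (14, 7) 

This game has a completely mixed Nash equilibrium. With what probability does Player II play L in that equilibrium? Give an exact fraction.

Let c be the probability that Player II plays L. In a completely mixed equilibrium, Player I must be indifferent between U and D.
Player I's expected payoff from U is 12c; from D it is 6c + 14(1−c).
Setting these equal: 12c = −8c + 14, so c = 7/10.

7/10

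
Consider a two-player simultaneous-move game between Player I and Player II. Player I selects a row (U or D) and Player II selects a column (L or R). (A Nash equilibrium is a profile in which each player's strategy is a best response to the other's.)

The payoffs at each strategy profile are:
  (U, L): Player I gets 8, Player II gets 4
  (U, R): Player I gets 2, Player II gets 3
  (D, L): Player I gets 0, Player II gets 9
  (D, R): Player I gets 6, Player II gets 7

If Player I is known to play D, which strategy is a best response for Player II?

L

Against D, Player II earns 9 from L and 7 from R.
So L is the best response.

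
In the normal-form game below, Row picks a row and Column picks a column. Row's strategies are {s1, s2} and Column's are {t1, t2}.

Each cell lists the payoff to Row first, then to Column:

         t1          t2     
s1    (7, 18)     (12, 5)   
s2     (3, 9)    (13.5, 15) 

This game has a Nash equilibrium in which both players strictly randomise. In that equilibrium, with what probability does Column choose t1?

3/11

Let q be the probability that Column plays t1. In a completely mixed equilibrium, Row must be indifferent between s1 and s2.
Row's expected payoff from s1 is 7q + 12(1−q); from s2 it is 3q + 13.5(1−q).
Setting these equal: −5q + 12 = −10.5q + 13.5, so q = 3/11.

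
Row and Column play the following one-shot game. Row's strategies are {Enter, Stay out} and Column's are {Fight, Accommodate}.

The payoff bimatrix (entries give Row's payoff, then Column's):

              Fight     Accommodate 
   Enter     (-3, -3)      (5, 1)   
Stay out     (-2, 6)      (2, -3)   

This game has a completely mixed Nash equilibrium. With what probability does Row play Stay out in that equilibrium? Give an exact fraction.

Let x be the probability that Row plays Enter. In a completely mixed equilibrium, Column must be indifferent between Fight and Accommodate.
Column's expected payoff from Fight is −3x + 6(1−x); from Accommodate it is x − 3(1−x).
Setting these equal: −9x + 6 = 4x − 3, so x = 9/13.
Therefore Row plays Stay out with probability 1 − 9/13 = 4/13.

4/13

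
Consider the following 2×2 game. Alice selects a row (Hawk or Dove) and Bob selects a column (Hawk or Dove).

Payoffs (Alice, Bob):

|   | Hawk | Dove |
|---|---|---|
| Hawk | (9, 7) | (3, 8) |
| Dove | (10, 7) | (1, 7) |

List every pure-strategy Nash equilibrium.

(Hawk, Dove) and (Dove, Hawk)

(Hawk, Hawk): Alice prefers Dove (10 > 9); Bob prefers Dove (8 > 7) — not an equilibrium.
(Hawk, Dove): Alice gets 3 ≥ 1 from Dove, and Bob gets 8 ≥ 7 from Hawk — Nash equilibrium.
(Dove, Hawk): Alice gets 10 ≥ 9 from Hawk, and Bob gets 7 ≥ 7 from Dove — Nash equilibrium.
(Dove, Dove): Alice prefers Hawk (3 > 1) — not an equilibrium.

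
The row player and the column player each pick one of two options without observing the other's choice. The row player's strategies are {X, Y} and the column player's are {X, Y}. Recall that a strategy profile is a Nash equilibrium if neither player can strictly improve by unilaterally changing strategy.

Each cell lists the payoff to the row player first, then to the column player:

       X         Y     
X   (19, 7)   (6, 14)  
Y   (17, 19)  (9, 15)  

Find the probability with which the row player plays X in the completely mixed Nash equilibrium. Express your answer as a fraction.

Let p be the probability that the row player plays X. In a completely mixed equilibrium, the column player must be indifferent between X and Y.
The column player's expected payoff from X is 7p + 19(1−p); from Y it is 14p + 15(1−p).
Setting these equal: −12p + 19 = −p + 15, so p = 4/11.

4/11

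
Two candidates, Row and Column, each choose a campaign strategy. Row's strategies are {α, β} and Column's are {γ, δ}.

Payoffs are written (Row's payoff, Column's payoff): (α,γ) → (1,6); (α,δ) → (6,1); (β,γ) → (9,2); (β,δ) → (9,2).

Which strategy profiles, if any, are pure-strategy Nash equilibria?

(β, γ) and (β, δ)

(α, γ): Row prefers β (9 > 1) — not an equilibrium.
(α, δ): Row prefers β (9 > 6); Column prefers γ (6 > 1) — not an equilibrium.
(β, γ): Row gets 9 ≥ 1 from α, and Column gets 2 ≥ 2 from δ — Nash equilibrium.
(β, δ): Row gets 9 ≥ 6 from α, and Column gets 2 ≥ 2 from γ — Nash equilibrium.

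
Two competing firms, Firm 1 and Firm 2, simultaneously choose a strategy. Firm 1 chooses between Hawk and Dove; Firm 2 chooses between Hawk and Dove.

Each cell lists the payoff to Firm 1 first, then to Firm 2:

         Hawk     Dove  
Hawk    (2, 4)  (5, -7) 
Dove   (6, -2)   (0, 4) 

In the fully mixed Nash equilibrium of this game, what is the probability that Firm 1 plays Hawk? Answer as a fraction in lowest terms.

6/17

Let r be the probability that Firm 1 plays Hawk. In a completely mixed equilibrium, Firm 2 must be indifferent between Hawk and Dove.
Firm 2's expected payoff from Hawk is 4r − 2(1−r); from Dove it is −7r + 4(1−r).
Setting these equal: 6r − 2 = −11r + 4, so r = 6/17.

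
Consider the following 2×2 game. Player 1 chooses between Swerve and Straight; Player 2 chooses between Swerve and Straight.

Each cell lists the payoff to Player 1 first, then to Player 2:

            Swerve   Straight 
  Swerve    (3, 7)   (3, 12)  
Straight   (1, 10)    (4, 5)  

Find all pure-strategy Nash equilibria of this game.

(Swerve, Swerve): Player 2 prefers Straight (12 > 7) — not an equilibrium.
(Swerve, Straight): Player 1 prefers Straight (4 > 3) — not an equilibrium.
(Straight, Swerve): Player 1 prefers Swerve (3 > 1) — not an equilibrium.
(Straight, Straight): Player 2 prefers Swerve (10 > 5) — not an equilibrium.

none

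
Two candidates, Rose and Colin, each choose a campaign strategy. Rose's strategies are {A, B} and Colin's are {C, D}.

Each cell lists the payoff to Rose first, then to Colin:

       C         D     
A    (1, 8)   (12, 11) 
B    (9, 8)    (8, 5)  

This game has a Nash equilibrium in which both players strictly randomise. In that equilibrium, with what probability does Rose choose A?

1/2

Let p be the probability that Rose plays A. In a completely mixed equilibrium, Colin must be indifferent between C and D.
Colin's expected payoff from C is 8p + 8(1−p); from D it is 11p + 5(1−p).
Setting these equal: 8 = 6p + 5, so p = 1/2.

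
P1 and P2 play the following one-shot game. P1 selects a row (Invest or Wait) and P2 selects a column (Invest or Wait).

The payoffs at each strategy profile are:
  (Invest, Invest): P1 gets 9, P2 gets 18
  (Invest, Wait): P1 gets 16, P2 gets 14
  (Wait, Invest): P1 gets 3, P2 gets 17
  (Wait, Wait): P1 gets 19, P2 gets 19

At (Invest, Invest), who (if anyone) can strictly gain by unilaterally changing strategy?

P1 at (Invest, Invest) earns 9; deviating to Wait yields 3 — not better.
P2 earns 18; deviating to Wait yields 14 — not better.
Neither player can strictly improve; the profile is a Nash equilibrium.

Neither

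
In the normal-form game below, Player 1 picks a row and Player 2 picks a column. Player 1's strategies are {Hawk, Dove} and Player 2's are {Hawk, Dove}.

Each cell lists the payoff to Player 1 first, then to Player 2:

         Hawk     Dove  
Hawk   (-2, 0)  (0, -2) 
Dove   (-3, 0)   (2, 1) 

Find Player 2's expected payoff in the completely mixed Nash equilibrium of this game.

First find x, the probability Player 1 plays Hawk, from Player 2's indifference between Hawk and Dove: 0 = −2x + (1−x), giving x = 1/3.
Since Player 2 is indifferent in equilibrium, Player 2's expected payoff equals the payoff from either column against (1/3, 2/3). Using Hawk: 0 = 0.

0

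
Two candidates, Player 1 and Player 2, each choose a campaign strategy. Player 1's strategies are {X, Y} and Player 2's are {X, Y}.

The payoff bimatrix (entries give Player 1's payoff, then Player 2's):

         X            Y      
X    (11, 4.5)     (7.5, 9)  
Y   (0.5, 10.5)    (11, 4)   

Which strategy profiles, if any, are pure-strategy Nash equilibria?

(X, X): Player 2 prefers Y (9 > 4.5) — not an equilibrium.
(X, Y): Player 1 prefers Y (11 > 7.5) — not an equilibrium.
(Y, X): Player 1 prefers X (11 > 0.5) — not an equilibrium.
(Y, Y): Player 2 prefers X (10.5 > 4) — not an equilibrium.

none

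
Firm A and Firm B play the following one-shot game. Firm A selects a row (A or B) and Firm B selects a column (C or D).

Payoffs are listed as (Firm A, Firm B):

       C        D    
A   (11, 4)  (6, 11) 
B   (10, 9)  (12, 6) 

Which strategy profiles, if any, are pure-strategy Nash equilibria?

none

(A, C): Firm B prefers D (11 > 4) — not an equilibrium.
(A, D): Firm A prefers B (12 > 6) — not an equilibrium.
(B, C): Firm A prefers A (11 > 10) — not an equilibrium.
(B, D): Firm B prefers C (9 > 6) — not an equilibrium.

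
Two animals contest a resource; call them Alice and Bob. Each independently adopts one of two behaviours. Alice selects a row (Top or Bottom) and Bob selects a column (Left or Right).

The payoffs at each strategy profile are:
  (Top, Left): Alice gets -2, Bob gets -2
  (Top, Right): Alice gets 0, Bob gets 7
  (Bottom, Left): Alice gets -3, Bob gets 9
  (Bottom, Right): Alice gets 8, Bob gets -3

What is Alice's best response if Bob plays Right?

Against Right, Alice earns 0 from Top and 8 from Bottom.
So Bottom is the best response.

Bottom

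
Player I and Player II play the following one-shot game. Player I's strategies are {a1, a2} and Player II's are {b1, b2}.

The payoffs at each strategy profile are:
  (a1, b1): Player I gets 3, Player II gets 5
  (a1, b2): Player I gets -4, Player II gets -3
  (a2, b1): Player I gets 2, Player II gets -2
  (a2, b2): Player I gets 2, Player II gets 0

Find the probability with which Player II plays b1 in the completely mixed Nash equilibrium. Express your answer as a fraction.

6/7

Let c be the probability that Player II plays b1. In a completely mixed equilibrium, Player I must be indifferent between a1 and a2.
Player I's expected payoff from a1 is 3c − 4(1−c); from a2 it is 2c + 2(1−c).
Setting these equal: 7c − 4 = 2, so c = 6/7.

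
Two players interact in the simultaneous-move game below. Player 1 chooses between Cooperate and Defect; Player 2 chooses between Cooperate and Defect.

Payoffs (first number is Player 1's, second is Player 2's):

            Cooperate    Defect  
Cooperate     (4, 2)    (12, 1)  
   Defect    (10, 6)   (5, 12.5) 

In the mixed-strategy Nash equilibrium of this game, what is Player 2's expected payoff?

38/15

First find p, the probability Player 1 plays Cooperate, from Player 2's indifference between Cooperate and Defect: 2p + 6(1−p) = p + 12.5(1−p), giving p = 13/15.
Since Player 2 is indifferent in equilibrium, Player 2's expected payoff equals the payoff from either column against (13/15, 2/15). Using Cooperate: 2(13/15) + 6(2/15) = 38/15.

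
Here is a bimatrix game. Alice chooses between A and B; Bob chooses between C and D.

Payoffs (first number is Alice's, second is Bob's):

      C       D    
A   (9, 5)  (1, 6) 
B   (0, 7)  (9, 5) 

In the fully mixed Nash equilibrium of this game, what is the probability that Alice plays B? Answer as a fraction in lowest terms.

Let p be the probability that Alice plays A. In a completely mixed equilibrium, Bob must be indifferent between C and D.
Bob's expected payoff from C is 5p + 7(1−p); from D it is 6p + 5(1−p).
Setting these equal: −2p + 7 = p + 5, so p = 2/3.
Therefore Alice plays B with probability 1 − 2/3 = 1/3.

1/3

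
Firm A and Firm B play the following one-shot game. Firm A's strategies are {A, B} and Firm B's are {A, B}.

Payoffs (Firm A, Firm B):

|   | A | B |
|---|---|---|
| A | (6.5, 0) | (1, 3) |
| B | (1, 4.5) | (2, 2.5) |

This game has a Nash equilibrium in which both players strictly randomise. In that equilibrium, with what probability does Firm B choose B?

11/13

Let q be the probability that Firm B plays A. In a completely mixed equilibrium, Firm A must be indifferent between A and B.
Firm A's expected payoff from A is 6.5q + (1−q); from B it is q + 2(1−q).
Setting these equal: 5.5q + 1 = −q + 2, so q = 2/13.
Therefore Firm B plays B with probability 1 − 2/13 = 11/13.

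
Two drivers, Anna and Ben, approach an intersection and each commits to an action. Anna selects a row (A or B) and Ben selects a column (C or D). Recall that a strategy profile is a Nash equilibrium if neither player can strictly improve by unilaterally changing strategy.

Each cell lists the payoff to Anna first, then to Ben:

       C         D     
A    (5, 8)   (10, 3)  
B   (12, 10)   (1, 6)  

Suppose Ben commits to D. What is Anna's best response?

A

Against D, Anna earns 10 from A and 1 from B.
So A is the best response.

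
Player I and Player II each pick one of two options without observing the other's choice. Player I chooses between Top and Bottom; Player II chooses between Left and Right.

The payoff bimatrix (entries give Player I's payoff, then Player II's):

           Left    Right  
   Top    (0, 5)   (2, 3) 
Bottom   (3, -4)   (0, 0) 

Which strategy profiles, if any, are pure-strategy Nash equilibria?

none

(Top, Left): Player I prefers Bottom (3 > 0) — not an equilibrium.
(Top, Right): Player II prefers Left (5 > 3) — not an equilibrium.
(Bottom, Left): Player II prefers Right (0 > -4) — not an equilibrium.
(Bottom, Right): Player I prefers Top (2 > 0) — not an equilibrium.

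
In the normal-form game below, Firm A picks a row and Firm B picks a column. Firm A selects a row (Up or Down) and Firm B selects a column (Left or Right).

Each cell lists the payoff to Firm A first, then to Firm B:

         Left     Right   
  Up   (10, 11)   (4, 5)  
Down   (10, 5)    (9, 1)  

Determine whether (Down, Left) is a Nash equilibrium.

At (Down, Left), Firm A earns 10; switching to Up would give 10, so Firm A has no profitable deviation.
Firm B earns 5; switching to Right would give 1, so Firm B has no profitable deviation.
Neither player can gain by a unilateral deviation, so this profile is a Nash equilibrium.

Yes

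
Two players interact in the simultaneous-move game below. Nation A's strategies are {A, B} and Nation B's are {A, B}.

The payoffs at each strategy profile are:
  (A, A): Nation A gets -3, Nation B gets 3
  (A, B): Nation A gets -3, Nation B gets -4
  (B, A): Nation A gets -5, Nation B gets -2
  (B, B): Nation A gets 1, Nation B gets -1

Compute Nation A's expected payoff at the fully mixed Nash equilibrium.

First find q, the probability Nation B plays A, from Nation A's indifference between A and B: −3q − 3(1−q) = −5q + (1−q), giving q = 2/3.
Since Nation A is indifferent in equilibrium, Nation A's expected payoff equals the payoff from either row against (2/3, 1/3). Using A: −3(2/3) − 3(1/3) = -3.

-3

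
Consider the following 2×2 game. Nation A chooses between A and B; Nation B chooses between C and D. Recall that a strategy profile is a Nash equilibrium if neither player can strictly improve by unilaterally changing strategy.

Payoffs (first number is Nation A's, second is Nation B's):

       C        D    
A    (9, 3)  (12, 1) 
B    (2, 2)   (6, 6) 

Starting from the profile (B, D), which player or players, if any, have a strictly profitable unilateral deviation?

Nation A at (B, D) earns 6; deviating to A yields 12 — a strict improvement.
Nation B earns 6; deviating to C yields 2 — not better.
Only Nation A has a strictly profitable deviation.

Nation A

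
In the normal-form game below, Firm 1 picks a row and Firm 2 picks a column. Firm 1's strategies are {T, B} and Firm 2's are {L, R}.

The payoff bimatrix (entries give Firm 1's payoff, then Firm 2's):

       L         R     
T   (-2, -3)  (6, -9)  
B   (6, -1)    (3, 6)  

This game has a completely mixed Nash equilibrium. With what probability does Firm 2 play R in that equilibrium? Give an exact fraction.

Let c be the probability that Firm 2 plays L. In a completely mixed equilibrium, Firm 1 must be indifferent between T and B.
Firm 1's expected payoff from T is −2c + 6(1−c); from B it is 6c + 3(1−c).
Setting these equal: −8c + 6 = 3c + 3, so c = 3/11.
Therefore Firm 2 plays R with probability 1 − 3/11 = 8/11.

8/11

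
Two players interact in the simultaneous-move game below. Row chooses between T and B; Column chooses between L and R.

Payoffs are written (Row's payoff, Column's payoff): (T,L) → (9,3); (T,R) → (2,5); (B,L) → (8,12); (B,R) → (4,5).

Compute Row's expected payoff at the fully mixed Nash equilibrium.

First find y, the probability Column plays L, from Row's indifference between T and B: 9y + 2(1−y) = 8y + 4(1−y), giving y = 2/3.
Since Row is indifferent in equilibrium, Row's expected payoff equals the payoff from either row against (2/3, 1/3). Using T: 9(2/3) + 2(1/3) = 20/3.

20/3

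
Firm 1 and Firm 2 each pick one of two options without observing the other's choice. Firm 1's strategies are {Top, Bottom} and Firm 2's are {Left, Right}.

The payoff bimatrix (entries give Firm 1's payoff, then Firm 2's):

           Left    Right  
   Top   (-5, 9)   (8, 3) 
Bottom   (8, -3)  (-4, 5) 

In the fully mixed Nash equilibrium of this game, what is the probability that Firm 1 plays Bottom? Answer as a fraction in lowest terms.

3/7

Let p be the probability that Firm 1 plays Top. In a completely mixed equilibrium, Firm 2 must be indifferent between Left and Right.
Firm 2's expected payoff from Left is 9p − 3(1−p); from Right it is 3p + 5(1−p).
Setting these equal: 12p − 3 = −2p + 5, so p = 4/7.
Therefore Firm 1 plays Bottom with probability 1 − 4/7 = 3/7.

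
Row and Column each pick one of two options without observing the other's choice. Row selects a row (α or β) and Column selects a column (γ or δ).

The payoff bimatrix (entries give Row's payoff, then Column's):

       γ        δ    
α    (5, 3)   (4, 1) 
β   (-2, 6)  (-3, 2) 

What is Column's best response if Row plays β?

γ

Against β, Column earns 6 from γ and 2 from δ.
So γ is the best response.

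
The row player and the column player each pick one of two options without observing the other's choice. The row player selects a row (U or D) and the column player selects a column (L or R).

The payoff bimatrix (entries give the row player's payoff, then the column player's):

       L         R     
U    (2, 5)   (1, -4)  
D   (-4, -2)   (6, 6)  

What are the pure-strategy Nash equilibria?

(U, L): the row player gets 2 ≥ -4 from D, and the column player gets 5 ≥ -4 from R — Nash equilibrium.
(U, R): the row player prefers D (6 > 1); the column player prefers L (5 > -4) — not an equilibrium.
(D, L): the row player prefers U (2 > -4); the column player prefers R (6 > -2) — not an equilibrium.
(D, R): the row player gets 6 ≥ 1 from U, and the column player gets 6 ≥ -2 from L — Nash equilibrium.

(U, L) and (D, R)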